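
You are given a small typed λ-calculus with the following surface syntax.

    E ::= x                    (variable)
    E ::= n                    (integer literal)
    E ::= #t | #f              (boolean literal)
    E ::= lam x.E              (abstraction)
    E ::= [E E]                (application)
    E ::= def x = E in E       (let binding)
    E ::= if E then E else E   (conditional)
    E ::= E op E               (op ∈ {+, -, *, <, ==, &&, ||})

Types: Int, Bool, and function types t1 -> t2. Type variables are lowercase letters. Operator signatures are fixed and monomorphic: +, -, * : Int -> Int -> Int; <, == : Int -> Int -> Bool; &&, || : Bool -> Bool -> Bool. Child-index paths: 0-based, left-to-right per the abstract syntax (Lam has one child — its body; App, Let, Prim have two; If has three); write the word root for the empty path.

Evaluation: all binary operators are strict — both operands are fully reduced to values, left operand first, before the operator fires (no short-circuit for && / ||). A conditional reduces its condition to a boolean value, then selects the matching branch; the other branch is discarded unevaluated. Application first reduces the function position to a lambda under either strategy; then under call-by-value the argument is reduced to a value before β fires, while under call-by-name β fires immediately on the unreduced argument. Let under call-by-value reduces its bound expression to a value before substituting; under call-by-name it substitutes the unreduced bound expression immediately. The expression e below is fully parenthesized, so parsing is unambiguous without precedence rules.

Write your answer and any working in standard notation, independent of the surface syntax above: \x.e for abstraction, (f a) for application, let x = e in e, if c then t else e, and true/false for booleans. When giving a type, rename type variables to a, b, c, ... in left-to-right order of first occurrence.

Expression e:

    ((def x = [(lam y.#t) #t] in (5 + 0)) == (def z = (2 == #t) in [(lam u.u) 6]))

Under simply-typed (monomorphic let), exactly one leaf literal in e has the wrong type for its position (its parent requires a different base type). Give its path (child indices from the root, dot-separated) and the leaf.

Trace:
\y._ : a -> Bool
  unify a -> Bool ~ Bool -> b
  unify a ~ Bool
  unify Bool ~ b
_ _ : Bool
let x : Bool
  unify Int ~ Int
  unify Int ~ Int
  unify Int ~ Int
  unify Int ~ Int
  unify Bool ~ Int
  FAIL: mismatch Bool ~ Int

Answer: 1.0.1 : true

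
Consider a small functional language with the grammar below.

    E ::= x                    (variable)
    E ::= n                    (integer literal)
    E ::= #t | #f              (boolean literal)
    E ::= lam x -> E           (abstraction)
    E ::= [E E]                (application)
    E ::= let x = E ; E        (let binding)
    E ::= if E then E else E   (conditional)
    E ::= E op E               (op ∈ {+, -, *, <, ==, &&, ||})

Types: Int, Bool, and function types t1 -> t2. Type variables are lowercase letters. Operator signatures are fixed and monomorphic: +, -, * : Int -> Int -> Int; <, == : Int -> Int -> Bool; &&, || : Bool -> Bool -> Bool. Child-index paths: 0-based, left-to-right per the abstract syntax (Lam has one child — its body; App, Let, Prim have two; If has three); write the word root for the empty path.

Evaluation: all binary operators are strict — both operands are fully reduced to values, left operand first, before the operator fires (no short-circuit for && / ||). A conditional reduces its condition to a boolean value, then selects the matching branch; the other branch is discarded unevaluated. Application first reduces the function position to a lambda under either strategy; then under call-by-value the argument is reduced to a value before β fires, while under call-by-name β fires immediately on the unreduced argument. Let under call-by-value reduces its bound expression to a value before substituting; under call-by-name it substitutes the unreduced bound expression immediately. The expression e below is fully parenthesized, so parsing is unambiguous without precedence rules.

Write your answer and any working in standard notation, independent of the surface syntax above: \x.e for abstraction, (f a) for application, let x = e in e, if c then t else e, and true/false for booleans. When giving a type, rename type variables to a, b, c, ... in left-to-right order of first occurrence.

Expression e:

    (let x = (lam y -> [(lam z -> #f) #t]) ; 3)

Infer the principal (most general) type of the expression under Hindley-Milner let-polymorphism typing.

Working:
\z._ : b -> Bool
  unify b -> Bool ~ Bool -> c
  unify b ~ Bool
  unify Bool ~ c
_ _ : Bool
\y._ : a -> Bool
let x : forall. a -> Bool

Answer: Int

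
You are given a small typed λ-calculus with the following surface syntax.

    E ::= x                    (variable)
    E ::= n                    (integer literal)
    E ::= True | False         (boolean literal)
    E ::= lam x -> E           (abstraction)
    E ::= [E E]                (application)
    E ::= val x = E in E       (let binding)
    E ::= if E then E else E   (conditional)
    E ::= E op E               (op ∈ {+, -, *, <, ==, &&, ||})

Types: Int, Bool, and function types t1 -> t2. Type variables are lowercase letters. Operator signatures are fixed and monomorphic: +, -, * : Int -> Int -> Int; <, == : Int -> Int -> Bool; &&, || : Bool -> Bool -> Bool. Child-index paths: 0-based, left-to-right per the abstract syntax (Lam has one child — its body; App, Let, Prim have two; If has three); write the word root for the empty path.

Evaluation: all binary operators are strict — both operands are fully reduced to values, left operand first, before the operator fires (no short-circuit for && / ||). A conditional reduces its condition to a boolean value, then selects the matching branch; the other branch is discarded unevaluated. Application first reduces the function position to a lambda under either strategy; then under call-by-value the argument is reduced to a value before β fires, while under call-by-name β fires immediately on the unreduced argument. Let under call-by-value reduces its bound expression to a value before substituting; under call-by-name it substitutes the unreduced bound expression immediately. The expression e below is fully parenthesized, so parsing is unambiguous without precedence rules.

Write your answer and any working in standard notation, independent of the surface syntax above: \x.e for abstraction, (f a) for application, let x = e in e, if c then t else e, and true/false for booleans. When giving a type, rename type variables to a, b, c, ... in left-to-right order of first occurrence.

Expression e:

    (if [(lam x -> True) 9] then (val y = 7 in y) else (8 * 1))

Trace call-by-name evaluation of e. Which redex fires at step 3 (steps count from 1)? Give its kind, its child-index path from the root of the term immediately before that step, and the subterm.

Answer: let at root : (let y = 7 in y)

Derivation:
step 0: (if ((\x.true) 9) then (let y = 7 in y) else (8 * 1))
step 1: [beta@0] (if true then (let y = 7 in y) else (8 * 1))
step 2: [if@root] (let y = 7 in y)
step 3: [let@root] 7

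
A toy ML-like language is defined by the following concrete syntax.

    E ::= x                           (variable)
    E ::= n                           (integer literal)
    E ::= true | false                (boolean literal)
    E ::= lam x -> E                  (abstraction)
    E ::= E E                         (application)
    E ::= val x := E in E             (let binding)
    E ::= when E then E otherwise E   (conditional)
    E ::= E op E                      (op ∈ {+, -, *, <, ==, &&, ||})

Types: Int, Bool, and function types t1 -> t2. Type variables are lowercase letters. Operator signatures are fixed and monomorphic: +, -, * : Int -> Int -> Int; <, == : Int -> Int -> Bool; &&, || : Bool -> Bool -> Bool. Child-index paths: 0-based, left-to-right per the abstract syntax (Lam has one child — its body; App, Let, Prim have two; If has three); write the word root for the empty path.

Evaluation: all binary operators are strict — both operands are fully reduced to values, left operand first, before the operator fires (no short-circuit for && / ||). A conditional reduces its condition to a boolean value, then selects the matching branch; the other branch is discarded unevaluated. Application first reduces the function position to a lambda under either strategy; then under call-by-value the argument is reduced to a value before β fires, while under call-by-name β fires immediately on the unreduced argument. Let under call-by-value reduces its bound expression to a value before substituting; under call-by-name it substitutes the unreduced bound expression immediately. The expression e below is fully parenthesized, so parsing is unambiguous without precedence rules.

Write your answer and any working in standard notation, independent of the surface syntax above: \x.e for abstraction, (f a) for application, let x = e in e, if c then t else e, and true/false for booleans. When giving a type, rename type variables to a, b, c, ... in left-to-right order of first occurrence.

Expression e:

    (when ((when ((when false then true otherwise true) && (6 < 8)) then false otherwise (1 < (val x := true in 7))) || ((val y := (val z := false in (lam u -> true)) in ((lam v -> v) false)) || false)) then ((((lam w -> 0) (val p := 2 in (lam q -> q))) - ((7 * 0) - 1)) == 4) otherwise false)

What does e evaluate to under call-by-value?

Answer: false

Working:
step 0: (if ((if ((if false then true else true) && (6 < 8)) then false else (1 < (let x = true in 7))) || ((let y = (let z = false in (\u.true)) in ((\v.v) false)) || false)) then ((((\w.0) (let p = 2 in (\q.q))) - ((7 * 0) - 1)) == 4) else false)
step 1: [if@0.0.0.0] (if ((if (true && (6 < 8)) then false else (1 < (let x = true in 7))) || ((let y = (let z = false in (\u.true)) in ((\v.v) false)) || false)) then ((((\w.0) (let p = 2 in (\q.q))) - ((7 * 0) - 1)) == 4) else false)
step 2: [delta@0.0.0.1] (if ((if (true && true) then false else (1 < (let x = true in 7))) || ((let y = (let z = false in (\u.true)) in ((\v.v) false)) || false)) then ((((\w.0) (let p = 2 in (\q.q))) - ((7 * 0) - 1)) == 4) else false)
step 3: [delta@0.0.0] (if ((if true then false else (1 < (let x = true in 7))) || ((let y = (let z = false in (\u.true)) in ((\v.v) false)) || false)) then ((((\w.0) (let p = 2 in (\q.q))) - ((7 * 0) - 1)) == 4) else false)
step 4: [if@0.0] (if (false || ((let y = (let z = false in (\u.true)) in ((\v.v) false)) || false)) then ((((\w.0) (let p = 2 in (\q.q))) - ((7 * 0) - 1)) == 4) else false)
step 5: [let@0.1.0.0] (if (false || ((let y = (\u.true) in ((\v.v) false)) || false)) then ((((\w.0) (let p = 2 in (\q.q))) - ((7 * 0) - 1)) == 4) else false)
step 6: [let@0.1.0] (if (false || (((\v.v) false) || false)) then ((((\w.0) (let p = 2 in (\q.q))) - ((7 * 0) - 1)) == 4) else false)
step 7: [beta@0.1.0] (if (false || (false || false)) then ((((\w.0) (let p = 2 in (\q.q))) - ((7 * 0) - 1)) == 4) else false)
step 8: [delta@0.1] (if (false || false) then ((((\w.0) (let p = 2 in (\q.q))) - ((7 * 0) - 1)) == 4) else false)
step 9: [delta@0] (if false then ((((\w.0) (let p = 2 in (\q.q))) - ((7 * 0) - 1)) == 4) else false)
step 10: [if@root] false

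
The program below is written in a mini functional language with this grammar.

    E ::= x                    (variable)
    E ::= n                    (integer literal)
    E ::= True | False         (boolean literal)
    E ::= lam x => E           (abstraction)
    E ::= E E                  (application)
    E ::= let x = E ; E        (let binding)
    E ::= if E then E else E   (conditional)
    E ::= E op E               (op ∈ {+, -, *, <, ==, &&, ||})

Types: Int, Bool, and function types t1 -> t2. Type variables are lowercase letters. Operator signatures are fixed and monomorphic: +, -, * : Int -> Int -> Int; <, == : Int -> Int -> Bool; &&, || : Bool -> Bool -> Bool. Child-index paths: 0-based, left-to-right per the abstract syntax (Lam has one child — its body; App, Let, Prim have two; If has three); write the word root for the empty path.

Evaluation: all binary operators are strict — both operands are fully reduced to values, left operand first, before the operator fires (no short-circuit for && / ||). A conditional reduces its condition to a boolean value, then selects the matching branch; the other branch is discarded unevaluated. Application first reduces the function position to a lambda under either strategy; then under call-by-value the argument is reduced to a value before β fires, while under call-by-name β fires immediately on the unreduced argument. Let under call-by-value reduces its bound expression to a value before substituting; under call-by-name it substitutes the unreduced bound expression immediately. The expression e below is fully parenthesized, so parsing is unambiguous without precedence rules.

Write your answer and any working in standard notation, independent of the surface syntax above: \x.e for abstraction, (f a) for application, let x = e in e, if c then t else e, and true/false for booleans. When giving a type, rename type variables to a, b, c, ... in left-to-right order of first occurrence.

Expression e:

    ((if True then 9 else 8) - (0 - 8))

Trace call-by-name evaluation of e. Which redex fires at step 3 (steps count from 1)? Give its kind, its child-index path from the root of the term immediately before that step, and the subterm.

Derivation:
step 0: ((if true then 9 else 8) - (0 - 8))
step 1: [if@0] (9 - (0 - 8))
step 2: [delta@1] (9 - -8)
step 3: [delta@root] 17

Answer: delta at root : (9 - -8)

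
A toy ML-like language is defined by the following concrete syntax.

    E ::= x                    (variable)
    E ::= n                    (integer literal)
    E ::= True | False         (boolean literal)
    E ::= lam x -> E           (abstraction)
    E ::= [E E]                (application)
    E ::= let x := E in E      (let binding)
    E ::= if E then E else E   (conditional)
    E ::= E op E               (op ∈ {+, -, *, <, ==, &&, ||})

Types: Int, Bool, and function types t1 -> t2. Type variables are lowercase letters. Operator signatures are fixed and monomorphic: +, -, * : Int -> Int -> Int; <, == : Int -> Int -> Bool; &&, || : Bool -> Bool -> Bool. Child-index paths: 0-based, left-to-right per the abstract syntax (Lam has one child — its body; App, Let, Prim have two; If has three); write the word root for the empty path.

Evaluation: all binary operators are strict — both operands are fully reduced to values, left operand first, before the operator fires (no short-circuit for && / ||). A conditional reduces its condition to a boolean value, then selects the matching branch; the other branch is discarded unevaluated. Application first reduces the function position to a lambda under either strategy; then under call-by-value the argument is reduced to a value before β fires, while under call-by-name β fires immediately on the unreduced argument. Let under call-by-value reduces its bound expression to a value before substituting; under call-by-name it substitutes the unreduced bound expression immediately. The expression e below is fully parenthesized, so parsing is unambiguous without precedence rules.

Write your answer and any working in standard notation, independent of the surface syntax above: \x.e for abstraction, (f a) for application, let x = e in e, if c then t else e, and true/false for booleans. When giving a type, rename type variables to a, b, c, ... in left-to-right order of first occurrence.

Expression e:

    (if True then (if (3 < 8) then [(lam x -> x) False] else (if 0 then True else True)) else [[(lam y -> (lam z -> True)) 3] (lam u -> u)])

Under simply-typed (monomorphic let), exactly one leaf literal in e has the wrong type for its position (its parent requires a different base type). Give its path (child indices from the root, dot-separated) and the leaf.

Working:
  unify Bool ~ Bool
  unify Int ~ Int
  unify Int ~ Int
  unify Bool ~ Bool
x : a
\x._ : a -> a
  unify a -> a ~ Bool -> b
  unify a ~ Bool
  unify Bool ~ b
_ _ : Bool
  unify Int ~ Bool
  FAIL: mismatch Int ~ Bool

Answer: 1.2.0 : 0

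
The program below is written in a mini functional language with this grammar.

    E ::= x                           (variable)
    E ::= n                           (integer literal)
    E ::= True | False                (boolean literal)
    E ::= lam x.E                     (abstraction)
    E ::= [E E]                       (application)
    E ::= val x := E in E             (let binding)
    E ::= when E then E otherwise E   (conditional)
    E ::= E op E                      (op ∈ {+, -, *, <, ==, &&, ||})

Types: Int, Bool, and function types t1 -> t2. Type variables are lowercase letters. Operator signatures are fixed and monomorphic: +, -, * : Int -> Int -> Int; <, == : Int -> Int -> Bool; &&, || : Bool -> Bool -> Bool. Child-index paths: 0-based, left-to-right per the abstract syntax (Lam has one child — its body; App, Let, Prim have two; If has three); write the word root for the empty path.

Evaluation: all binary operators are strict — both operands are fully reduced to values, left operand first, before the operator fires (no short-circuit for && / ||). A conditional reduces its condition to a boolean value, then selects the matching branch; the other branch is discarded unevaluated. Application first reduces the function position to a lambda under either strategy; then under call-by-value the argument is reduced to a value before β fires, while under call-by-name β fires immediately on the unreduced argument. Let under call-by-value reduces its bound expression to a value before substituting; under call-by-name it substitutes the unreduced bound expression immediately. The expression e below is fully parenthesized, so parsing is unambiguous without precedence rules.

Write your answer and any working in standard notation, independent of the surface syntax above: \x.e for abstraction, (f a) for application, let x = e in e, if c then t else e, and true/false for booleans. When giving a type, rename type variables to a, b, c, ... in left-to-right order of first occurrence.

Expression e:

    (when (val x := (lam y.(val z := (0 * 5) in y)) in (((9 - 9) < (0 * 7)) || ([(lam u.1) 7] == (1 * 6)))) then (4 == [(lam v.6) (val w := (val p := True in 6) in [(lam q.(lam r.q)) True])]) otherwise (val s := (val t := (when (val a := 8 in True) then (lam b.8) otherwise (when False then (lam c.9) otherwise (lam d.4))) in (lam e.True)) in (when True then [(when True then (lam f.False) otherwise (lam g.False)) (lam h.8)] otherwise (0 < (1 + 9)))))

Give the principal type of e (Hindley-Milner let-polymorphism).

Working:
  unify Int ~ Int
  unify Int ~ Int
let z : Int
y : a
\y._ : a -> a
let x : forall. a -> a
  unify Int ~ Int
  unify Int ~ Int
  unify Int ~ Int
  unify Int ~ Int
  unify Int ~ Int
  unify Int ~ Int
  unify Bool ~ Bool
\u._ : b -> Int
  unify b -> Int ~ Int -> c
  unify b ~ Int
  unify Int ~ c
_ _ : Int
  unify Int ~ Int
  unify Int ~ Int
  unify Int ~ Int
  unify Int ~ Int
  unify Bool ~ Bool
  unify Bool ~ Bool
  unify Int ~ Int
\v._ : d -> Int
let p : Bool
let w : Int
q : e
\r._ : f -> e
\q._ : e -> f -> e
  unify e -> f -> e ~ Bool -> g
  unify e ~ Bool
  unify f -> Bool ~ g
_ _ : f -> Bool
  unify d -> Int ~ (f -> Bool) -> h
  unify d ~ f -> Bool
  unify Int ~ h
_ _ : Int
  unify Int ~ Int
let a : Int
  unify Bool ~ Bool
\b._ : i -> Int
  unify Bool ~ Bool
\c._ : j -> Int
\d._ : k -> Int
  unify j -> Int ~ k -> Int
  unify j ~ k
  unify Int ~ Int
  unify i -> Int ~ k -> Int
  unify i ~ k
  unify Int ~ Int
let t : forall. k -> Int
\e._ : l -> Bool
let s : forall. l -> Bool
  unify Bool ~ Bool
  unify Bool ~ Bool
\f._ : m -> Bool
\g._ : n -> Bool
  unify m -> Bool ~ n -> Bool
  unify m ~ n
  unify Bool ~ Bool
\h._ : o -> Int
  unify n -> Bool ~ (o -> Int) -> p
  unify n ~ o -> Int
  unify Bool ~ p
_ _ : Bool
  unify Int ~ Int
  unify Int ~ Int
  unify Int ~ Int
  unify Int ~ Int
  unify Bool ~ Bool
  unify Bool ~ Bool

Answer: Bool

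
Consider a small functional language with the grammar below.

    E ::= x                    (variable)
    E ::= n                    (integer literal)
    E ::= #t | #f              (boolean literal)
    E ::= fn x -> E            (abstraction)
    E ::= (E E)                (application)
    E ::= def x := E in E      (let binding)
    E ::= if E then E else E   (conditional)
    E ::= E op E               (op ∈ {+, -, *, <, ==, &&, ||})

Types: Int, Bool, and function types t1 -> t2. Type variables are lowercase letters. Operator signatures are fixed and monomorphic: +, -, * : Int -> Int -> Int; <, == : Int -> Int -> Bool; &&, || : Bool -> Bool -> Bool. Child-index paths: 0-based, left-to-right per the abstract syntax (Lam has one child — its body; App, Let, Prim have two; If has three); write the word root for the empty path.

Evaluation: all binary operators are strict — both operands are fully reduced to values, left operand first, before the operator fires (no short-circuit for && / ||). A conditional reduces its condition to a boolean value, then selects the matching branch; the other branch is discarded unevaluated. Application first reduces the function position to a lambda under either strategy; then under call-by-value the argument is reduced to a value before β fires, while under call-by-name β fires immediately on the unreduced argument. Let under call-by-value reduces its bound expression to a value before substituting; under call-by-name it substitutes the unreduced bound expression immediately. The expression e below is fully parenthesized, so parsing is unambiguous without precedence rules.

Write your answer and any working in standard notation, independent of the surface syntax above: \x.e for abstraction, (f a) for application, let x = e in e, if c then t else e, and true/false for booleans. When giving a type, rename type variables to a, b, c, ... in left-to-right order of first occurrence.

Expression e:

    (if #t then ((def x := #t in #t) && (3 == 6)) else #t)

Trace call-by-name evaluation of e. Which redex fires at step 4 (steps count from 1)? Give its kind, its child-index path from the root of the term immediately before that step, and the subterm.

Trace:
step 0: (if true then ((let x = true in true) && (3 == 6)) else true)
step 1: [if@root] ((let x = true in true) && (3 == 6))
step 2: [let@0] (true && (3 == 6))
step 3: [delta@1] (true && false)
step 4: [delta@root] false

Answer: delta at root : (true && false)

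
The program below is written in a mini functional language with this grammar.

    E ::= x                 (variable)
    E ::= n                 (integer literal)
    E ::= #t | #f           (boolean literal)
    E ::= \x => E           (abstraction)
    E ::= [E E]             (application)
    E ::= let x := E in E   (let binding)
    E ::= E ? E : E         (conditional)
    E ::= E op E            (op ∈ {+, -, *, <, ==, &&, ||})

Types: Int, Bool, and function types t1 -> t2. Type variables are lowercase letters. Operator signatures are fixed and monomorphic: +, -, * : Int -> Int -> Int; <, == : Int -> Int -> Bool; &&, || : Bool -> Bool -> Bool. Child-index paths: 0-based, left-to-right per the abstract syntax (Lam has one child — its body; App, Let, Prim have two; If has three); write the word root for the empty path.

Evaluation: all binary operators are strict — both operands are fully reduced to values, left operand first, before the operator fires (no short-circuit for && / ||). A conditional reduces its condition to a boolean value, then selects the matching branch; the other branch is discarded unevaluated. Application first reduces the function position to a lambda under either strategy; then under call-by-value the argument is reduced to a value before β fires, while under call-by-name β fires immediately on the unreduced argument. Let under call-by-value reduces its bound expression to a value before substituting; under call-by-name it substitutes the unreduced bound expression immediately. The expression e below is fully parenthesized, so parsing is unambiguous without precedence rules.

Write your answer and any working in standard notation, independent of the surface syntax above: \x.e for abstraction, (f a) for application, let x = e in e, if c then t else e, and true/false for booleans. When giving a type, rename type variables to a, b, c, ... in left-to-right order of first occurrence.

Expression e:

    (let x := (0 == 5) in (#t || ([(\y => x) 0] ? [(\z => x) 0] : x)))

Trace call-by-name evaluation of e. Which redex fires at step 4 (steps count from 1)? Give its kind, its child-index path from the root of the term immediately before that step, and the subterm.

Answer: if at 1 : (if false then ((\z.(0 == 5)) 0) else (0 == 5))

Working:
step 0: (let x = (0 == 5) in (true || (if ((\y.x) 0) then ((\z.x) 0) else x)))
step 1: [let@root] (true || (if ((\y.(0 == 5)) 0) then ((\z.(0 == 5)) 0) else (0 == 5)))
step 2: [beta@1.0] (true || (if (0 == 5) then ((\z.(0 == 5)) 0) else (0 == 5)))
step 3: [delta@1.0] (true || (if false then ((\z.(0 == 5)) 0) else (0 == 5)))
step 4: [if@1] (true || (0 == 5))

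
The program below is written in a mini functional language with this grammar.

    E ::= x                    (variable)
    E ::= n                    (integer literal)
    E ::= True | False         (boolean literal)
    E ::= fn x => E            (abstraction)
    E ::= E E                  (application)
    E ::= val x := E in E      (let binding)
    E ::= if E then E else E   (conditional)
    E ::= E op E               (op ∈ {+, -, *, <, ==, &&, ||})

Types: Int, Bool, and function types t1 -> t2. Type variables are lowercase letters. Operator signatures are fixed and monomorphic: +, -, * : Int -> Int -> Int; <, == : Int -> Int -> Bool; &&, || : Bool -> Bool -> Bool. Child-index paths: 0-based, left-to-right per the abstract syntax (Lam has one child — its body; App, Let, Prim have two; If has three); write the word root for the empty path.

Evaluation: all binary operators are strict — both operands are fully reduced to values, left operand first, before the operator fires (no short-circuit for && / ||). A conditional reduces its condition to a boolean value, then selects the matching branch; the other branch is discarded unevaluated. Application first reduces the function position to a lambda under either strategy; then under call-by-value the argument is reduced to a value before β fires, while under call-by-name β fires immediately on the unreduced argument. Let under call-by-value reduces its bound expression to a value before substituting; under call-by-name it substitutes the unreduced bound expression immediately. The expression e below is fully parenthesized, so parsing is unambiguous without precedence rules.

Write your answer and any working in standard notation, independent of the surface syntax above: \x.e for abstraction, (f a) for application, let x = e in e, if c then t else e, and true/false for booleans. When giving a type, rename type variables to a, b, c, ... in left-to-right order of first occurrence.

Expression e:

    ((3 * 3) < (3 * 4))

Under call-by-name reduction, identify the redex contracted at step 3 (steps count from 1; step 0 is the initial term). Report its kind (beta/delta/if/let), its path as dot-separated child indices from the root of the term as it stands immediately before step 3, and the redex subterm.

Answer: delta at root : (9 < 12)

Working:
step 0: ((3 * 3) < (3 * 4))
step 1: [delta@0] (9 < (3 * 4))
step 2: [delta@1] (9 < 12)
step 3: [delta@root] true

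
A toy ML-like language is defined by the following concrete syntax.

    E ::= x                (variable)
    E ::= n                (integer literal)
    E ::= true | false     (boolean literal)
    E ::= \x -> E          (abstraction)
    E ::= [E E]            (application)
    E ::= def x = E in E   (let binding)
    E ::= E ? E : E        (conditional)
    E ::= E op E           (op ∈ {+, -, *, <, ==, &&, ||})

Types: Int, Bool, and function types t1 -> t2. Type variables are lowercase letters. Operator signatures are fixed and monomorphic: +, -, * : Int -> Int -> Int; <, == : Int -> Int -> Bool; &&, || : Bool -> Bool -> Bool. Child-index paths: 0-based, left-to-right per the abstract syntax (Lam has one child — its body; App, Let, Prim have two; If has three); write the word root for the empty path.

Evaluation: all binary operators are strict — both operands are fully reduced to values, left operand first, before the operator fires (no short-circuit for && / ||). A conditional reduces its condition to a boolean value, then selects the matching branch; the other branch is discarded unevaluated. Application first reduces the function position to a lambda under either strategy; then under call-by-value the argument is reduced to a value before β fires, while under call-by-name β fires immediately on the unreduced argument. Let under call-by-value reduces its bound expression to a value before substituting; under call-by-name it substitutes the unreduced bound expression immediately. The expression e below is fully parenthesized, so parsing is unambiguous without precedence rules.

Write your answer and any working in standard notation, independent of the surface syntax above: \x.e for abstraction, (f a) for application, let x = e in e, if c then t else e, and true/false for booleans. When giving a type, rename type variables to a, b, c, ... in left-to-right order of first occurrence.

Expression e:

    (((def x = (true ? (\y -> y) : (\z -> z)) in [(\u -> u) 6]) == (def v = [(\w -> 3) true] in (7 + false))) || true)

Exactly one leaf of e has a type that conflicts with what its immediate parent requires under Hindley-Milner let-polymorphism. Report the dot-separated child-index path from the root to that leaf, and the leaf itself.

Trace:
  unify Bool ~ Bool
y : a
\y._ : a -> a
z : b
\z._ : b -> b
  unify a -> a ~ b -> b
  unify a ~ b
  unify b ~ b
let x : forall. b -> b
u : c
\u._ : c -> c
  unify c -> c ~ Int -> d
  unify c ~ Int
  unify Int ~ d
_ _ : Int
  unify Int ~ Int
\w._ : e -> Int
  unify e -> Int ~ Bool -> f
  unify e ~ Bool
  unify Int ~ f
_ _ : Int
let v : Int
  unify Int ~ Int
  unify Bool ~ Int
  FAIL: mismatch Bool ~ Int

Answer: 0.1.1.1 : false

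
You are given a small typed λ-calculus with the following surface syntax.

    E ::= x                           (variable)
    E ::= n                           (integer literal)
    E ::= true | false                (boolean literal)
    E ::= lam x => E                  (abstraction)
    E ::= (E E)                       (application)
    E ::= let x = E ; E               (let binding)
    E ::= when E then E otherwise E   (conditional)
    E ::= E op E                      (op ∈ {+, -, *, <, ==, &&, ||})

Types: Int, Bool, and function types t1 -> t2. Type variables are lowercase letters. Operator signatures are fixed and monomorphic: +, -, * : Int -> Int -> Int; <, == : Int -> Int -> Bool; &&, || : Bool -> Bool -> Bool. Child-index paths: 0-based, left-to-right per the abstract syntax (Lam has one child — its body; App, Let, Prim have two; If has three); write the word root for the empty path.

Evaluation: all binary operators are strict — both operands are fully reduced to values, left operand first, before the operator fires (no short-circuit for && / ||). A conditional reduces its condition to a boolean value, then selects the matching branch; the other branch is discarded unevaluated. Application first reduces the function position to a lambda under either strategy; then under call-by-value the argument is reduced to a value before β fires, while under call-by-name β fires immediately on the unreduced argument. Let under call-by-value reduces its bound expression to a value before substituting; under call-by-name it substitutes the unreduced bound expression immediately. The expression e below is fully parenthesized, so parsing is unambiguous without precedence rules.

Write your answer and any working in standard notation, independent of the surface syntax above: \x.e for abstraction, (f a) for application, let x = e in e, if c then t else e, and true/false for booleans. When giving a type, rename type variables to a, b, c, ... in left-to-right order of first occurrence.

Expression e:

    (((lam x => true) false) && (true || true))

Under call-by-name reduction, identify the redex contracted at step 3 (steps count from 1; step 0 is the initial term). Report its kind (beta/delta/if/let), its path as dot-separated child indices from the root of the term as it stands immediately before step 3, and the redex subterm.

Answer: delta at root : (true && true)

Trace:
step 0: (((\x.true) false) && (true || true))
step 1: [beta@0] (true && (true || true))
step 2: [delta@1] (true && true)
step 3: [delta@root] true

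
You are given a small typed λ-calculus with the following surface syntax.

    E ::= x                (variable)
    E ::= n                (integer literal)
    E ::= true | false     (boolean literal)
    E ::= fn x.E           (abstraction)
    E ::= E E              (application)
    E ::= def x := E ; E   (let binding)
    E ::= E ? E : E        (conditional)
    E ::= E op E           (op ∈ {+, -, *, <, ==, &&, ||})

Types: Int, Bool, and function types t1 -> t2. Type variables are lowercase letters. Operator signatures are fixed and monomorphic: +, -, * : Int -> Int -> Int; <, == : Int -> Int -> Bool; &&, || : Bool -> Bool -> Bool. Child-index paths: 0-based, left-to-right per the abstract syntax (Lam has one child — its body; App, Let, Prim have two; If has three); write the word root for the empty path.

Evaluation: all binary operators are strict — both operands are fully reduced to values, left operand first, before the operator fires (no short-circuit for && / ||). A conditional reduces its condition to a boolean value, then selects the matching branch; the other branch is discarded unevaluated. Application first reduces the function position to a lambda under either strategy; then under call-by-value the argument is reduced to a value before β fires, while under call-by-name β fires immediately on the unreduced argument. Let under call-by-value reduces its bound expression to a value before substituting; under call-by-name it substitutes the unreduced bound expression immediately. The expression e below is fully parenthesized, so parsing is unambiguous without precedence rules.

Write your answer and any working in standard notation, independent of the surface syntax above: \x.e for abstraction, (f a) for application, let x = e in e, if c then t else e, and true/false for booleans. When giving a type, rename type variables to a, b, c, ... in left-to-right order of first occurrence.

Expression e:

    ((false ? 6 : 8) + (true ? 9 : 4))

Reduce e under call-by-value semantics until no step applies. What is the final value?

Derivation:
step 0: ((if false then 6 else 8) + (if true then 9 else 4))
step 1: [if@0] (8 + (if true then 9 else 4))
step 2: [if@1] (8 + 9)
step 3: [delta@root] 17

Answer: 17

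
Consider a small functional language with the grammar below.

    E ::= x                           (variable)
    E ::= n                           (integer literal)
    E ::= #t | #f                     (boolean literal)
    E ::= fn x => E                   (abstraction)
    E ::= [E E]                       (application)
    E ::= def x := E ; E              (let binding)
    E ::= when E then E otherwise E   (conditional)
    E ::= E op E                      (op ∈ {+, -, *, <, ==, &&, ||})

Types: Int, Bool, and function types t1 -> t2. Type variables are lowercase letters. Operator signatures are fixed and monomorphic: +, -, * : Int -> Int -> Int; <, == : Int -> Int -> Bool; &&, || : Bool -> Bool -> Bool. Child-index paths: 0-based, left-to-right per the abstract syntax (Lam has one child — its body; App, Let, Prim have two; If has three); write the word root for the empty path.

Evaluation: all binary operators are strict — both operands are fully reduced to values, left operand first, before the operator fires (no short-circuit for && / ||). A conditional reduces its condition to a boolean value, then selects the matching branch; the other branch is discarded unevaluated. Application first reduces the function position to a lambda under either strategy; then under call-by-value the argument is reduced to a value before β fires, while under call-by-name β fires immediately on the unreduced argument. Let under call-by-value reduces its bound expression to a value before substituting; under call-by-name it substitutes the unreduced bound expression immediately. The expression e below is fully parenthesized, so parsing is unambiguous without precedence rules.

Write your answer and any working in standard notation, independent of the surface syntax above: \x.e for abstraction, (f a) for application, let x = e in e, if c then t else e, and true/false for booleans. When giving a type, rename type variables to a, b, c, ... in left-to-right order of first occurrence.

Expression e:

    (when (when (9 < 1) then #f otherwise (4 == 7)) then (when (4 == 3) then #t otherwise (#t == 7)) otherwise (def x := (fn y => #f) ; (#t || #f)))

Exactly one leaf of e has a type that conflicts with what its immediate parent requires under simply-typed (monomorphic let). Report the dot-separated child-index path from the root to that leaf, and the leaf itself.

Answer: 1.2.0 : true

Working:
  unify Int ~ Int
  unify Int ~ Int
  unify Bool ~ Bool
  unify Int ~ Int
  unify Int ~ Int
  unify Bool ~ Bool
  unify Bool ~ Bool
  unify Int ~ Int
  unify Int ~ Int
  unify Bool ~ Bool
  unify Bool ~ Int
  FAIL: mismatch Bool ~ Int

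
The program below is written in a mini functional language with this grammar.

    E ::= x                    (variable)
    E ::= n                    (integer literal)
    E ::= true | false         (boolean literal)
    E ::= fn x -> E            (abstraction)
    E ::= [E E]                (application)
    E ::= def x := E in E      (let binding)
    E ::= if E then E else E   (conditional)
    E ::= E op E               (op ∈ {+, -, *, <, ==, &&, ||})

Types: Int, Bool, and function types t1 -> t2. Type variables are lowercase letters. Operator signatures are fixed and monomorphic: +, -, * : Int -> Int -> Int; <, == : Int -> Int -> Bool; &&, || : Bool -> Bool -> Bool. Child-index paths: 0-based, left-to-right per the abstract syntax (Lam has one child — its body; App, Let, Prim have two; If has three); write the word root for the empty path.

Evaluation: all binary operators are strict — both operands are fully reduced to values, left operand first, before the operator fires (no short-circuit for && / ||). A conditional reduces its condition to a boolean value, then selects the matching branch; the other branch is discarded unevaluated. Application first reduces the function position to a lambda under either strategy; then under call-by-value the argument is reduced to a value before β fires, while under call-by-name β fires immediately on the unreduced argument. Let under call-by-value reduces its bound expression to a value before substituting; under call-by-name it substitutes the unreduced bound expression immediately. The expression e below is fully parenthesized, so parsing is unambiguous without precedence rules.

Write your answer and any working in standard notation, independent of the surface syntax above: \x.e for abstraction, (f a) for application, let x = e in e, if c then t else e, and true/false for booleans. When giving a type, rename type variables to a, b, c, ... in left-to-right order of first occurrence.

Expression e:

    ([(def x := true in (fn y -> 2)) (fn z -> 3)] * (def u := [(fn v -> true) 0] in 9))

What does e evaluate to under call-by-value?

Working:
step 0: (((let x = true in (\y.2)) (\z.3)) * (let u = ((\v.true) 0) in 9))
step 1: [let@0.0] (((\y.2) (\z.3)) * (let u = ((\v.true) 0) in 9))
step 2: [beta@0] (2 * (let u = ((\v.true) 0) in 9))
step 3: [beta@1.0] (2 * (let u = true in 9))
step 4: [let@1] (2 * 9)
step 5: [delta@root] 18

Answer: 18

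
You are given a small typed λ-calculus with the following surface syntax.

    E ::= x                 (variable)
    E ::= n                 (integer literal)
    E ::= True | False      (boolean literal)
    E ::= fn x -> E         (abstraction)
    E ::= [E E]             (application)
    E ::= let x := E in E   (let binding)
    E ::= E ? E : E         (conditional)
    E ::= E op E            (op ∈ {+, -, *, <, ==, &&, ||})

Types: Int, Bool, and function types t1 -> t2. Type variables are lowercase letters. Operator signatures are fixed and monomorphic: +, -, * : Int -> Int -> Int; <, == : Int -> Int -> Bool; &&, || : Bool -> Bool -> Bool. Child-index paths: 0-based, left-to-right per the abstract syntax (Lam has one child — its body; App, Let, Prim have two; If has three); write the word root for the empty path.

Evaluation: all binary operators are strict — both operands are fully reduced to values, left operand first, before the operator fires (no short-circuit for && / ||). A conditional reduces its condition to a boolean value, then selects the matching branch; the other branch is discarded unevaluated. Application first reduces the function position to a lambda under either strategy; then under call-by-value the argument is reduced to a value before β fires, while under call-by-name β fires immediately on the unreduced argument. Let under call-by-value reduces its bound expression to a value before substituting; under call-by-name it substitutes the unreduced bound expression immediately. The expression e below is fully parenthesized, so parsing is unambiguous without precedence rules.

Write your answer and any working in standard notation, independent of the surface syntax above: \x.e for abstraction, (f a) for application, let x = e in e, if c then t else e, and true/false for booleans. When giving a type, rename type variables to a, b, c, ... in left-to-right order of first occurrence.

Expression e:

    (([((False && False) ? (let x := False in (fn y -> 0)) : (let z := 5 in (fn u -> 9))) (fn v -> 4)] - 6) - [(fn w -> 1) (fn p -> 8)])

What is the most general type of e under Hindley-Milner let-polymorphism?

Answer: Int

Working:
  unify Bool ~ Bool
  unify Bool ~ Bool
  unify Bool ~ Bool
let x : Bool
\y._ : a -> Int
let z : Int
\u._ : b -> Int
  unify a -> Int ~ b -> Int
  unify a ~ b
  unify Int ~ Int
\v._ : c -> Int
  unify b -> Int ~ (c -> Int) -> d
  unify b ~ c -> Int
  unify Int ~ d
_ _ : Int
  unify Int ~ Int
  unify Int ~ Int
  unify Int ~ Int
\w._ : e -> Int
\p._ : f -> Int
  unify e -> Int ~ (f -> Int) -> g
  unify e ~ f -> Int
  unify Int ~ g
_ _ : Int
  unify Int ~ Int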